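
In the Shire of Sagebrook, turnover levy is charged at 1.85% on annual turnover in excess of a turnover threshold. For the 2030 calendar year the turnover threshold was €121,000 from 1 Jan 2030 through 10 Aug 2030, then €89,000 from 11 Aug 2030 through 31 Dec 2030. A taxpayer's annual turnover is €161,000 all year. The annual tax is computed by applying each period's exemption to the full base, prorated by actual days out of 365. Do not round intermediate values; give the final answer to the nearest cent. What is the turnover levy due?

€971.93

1 Jan – 10 Aug 2030: 222 days, exemption €121,000 → (€161,000 − €121,000) × 1.85% × 222/365 = €450.0822
11 Aug – 31 Dec 2030: 143 days, exemption €89,000 → (€161,000 − €89,000) × 1.85% × 143/365 = €521.8521
Total = €971.9342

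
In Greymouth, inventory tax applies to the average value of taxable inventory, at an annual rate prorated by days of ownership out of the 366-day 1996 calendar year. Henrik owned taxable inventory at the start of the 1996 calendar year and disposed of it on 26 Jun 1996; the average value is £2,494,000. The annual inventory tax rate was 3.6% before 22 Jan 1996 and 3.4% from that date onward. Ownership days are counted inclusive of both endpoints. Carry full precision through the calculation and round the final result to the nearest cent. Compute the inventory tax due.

£41,525.78

1 Jan – 21 Jan 1996: 21 days at 3.6% → £2,494,000 × 3.6% × 21/366 = £5,151.5410
22 Jan – 26 Jun 1996: 157 days at 3.4% → £2,494,000 × 3.4% × 157/366 = £36,374.2404
Total = £41,525.7814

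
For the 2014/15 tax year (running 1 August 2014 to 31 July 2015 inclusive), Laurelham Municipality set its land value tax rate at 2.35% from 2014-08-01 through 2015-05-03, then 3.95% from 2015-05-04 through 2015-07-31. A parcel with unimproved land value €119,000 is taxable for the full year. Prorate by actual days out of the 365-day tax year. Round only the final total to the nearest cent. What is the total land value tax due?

2014-08-01 to 2015-05-03: 276 days at 2.35% → €119,000 × 2.35% × 276/365 = €2,114.6137
2015-05-04 to 2015-07-31: 89 days at 3.95% → €119,000 × 3.95% × 89/365 = €1,146.1493
Total = €3,260.7630

€3,260.76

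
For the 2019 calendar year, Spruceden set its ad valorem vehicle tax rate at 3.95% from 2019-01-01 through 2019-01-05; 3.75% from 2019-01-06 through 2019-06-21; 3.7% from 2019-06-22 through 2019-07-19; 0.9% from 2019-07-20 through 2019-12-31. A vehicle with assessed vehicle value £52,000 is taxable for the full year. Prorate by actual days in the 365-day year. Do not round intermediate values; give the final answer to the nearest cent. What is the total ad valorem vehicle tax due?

£1,279.48

2019-01-01 to 2019-01-05: 5 days at 3.95% → £52,000 × 3.95% × 5/365 = £28.1370
2019-01-06 to 2019-06-21: 167 days at 3.75% → £52,000 × 3.75% × 167/365 = £892.1918
2019-06-22 to 2019-07-19: 28 days at 3.7% → £52,000 × 3.7% × 28/365 = £147.5945
2019-07-20 to 2019-12-31: 165 days at 0.9% → £52,000 × 0.9% × 165/365 = £211.5616
Total = £1,279.4849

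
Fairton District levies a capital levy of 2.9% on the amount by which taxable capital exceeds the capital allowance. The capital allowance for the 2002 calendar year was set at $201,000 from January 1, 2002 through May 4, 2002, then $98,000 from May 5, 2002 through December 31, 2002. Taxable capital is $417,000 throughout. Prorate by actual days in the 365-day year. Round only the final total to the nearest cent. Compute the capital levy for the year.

January 1 – May 4, 2002: 124 days, exemption $201,000 → ($417,000 − $201,000) × 2.9% × 124/365 = $2,128.0438
May 5 – December 31, 2002: 241 days, exemption $98,000 → ($417,000 − $98,000) × 2.9% × 241/365 = $6,108.1945
Total = $8,236.2384

$8,236.24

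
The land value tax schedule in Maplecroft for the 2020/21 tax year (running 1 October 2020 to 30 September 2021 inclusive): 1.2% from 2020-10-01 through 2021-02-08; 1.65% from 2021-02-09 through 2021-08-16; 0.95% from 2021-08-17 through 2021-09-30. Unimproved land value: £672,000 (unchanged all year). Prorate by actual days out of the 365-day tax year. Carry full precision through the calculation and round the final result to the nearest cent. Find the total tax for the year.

£9,422.73

2020-10-01 to 2021-02-08: 131 days at 1.2% → £672,000 × 1.2% × 131/365 = £2,894.2027
2021-02-09 to 2021-08-16: 189 days at 1.65% → £672,000 × 1.65% × 189/365 = £5,741.4575
2021-08-17 to 2021-09-30: 45 days at 0.95% → £672,000 × 0.95% × 45/365 = £787.0685
Total = £9,422.7288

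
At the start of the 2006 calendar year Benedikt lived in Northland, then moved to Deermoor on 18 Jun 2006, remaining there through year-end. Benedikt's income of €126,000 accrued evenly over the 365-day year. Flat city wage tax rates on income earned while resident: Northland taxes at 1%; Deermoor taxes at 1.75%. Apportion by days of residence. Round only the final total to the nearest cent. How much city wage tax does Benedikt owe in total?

Northland, 1 Jan – 17 Jun 2006: 168 days → €126,000 × 1% × 168/365 = €579.9452
Deermoor, 18 Jun – 31 Dec 2006: 197 days → €126,000 × 1.75% × 197/365 = €1,190.0959
Total = €1,770.0411

€1,770.04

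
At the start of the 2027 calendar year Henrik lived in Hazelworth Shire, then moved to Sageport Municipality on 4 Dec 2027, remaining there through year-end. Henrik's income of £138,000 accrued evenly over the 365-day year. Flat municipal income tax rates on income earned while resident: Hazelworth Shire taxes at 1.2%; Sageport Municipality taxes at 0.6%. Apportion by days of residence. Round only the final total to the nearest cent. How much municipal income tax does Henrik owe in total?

£1,592.48

Hazelworth Shire, 1 Jan – 3 Dec 2027: 337 days → £138,000 × 1.2% × 337/365 = £1,528.9644
Sageport Municipality, 4 Dec – 31 Dec 2027: 28 days → £138,000 × 0.6% × 28/365 = £63.5178
Total = £1,592.4822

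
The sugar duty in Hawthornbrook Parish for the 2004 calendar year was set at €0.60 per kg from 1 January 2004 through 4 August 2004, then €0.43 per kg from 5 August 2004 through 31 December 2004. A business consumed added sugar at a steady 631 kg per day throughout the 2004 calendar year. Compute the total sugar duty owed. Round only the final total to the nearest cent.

1 January – 4 August 2004: 217 days × 631 kg/day = 136,927 kg at €0.60/kg → €82,156.20
5 August – 31 December 2004: 149 days × 631 kg/day = 94,019 kg at €0.43/kg → €40,428.17

€122,584.37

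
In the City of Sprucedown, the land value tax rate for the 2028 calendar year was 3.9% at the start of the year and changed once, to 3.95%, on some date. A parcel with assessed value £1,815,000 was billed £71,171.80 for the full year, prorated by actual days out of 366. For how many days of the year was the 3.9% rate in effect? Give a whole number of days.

210 days

Let d = days at the first rate; then 366 − d days at the second rate.
£1,815,000 × [3.9%·d + 3.95%·(366−d)] / 366 = £71,171.80
Solving gives d = 210, so the new rate took effect on 29 Jul 2028.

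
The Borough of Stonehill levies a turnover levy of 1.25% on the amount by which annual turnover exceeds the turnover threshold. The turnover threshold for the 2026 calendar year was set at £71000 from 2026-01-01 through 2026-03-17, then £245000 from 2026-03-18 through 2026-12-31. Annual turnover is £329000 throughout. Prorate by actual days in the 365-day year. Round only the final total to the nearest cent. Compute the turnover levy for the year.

£1502.88

2026-01-01 to 2026-03-17: 76 days, exemption £71000 → (£329000 − £71000) × 1.25% × 76/365 = £671.5068
2026-03-18 to 2026-12-31: 289 days, exemption £245000 → (£329000 − £245000) × 1.25% × 289/365 = £831.3699
Total = £1502.8767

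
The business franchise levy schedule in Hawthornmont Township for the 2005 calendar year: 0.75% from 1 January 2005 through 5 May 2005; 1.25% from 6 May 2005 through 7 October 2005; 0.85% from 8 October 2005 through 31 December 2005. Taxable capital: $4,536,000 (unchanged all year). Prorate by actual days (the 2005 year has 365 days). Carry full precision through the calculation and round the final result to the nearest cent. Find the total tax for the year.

$44,707.56

1 January – 5 May 2005: 125 days at 0.75% → $4,536,000 × 0.75% × 125/365 = $11,650.6849
6 May – 7 October 2005: 155 days at 1.25% → $4,536,000 × 1.25% × 155/365 = $24,078.0822
8 October – 31 December 2005: 85 days at 0.85% → $4,536,000 × 0.85% × 85/365 = $8,978.7945
Total = $44,707.5616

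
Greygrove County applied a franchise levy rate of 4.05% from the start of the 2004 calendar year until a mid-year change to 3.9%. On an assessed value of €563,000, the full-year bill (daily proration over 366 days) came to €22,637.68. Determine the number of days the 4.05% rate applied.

295 days

Let d = days at the first rate; then 366 − d days at the second rate.
€563,000 × [4.05%·d + 3.9%·(366−d)] / 366 = €22,637.68
Solving gives d = 295, so the new rate took effect on October 22, 2004.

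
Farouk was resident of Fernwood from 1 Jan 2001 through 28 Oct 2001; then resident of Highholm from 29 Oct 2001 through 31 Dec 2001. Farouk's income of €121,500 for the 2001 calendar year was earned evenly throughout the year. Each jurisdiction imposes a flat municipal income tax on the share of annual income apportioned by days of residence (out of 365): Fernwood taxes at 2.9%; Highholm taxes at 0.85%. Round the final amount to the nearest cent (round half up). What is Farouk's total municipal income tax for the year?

Fernwood, 1 Jan – 28 Oct 2001: 301 days → €121,500 × 2.9% × 301/365 = €2,905.6808
Highholm, 29 Oct – 31 Dec 2001: 64 days → €121,500 × 0.85% × 64/365 = €181.0849
Total = €3,086.7658

€3,086.77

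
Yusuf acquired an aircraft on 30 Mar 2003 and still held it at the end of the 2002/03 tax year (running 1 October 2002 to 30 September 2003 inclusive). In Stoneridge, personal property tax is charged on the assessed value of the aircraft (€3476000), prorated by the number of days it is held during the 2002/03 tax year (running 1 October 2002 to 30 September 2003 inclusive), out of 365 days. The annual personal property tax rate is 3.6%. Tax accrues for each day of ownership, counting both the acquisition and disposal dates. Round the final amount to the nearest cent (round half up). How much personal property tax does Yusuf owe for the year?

Days held (30 Mar – 30 Sep 2003): 185 out of 365
Tax = €3476000 × 3.6% × 185/365 = €63425.0959

€63425.10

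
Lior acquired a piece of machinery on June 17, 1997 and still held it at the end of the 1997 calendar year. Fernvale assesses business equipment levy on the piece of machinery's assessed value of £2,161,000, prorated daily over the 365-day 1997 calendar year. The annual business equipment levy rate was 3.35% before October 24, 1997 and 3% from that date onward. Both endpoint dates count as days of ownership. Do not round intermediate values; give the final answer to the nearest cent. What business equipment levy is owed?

£37,841.18

June 17 – October 23, 1997: 129 days at 3.35% → £2,161,000 × 3.35% × 129/365 = £25,585.6479
October 24 – December 31, 1997: 69 days at 3% → £2,161,000 × 3% × 69/365 = £12,255.5342
Total = £37,841.1822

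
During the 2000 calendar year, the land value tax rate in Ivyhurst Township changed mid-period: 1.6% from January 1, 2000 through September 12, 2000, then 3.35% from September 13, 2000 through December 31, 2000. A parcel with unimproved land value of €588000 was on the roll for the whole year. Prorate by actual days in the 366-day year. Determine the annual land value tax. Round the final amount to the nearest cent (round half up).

€12500.62

January 1 – September 12, 2000: 256 days at 1.6% → €588000 × 1.6% × 256/366 = €6580.4590
September 13 – December 31, 2000: 110 days at 3.35% → €588000 × 3.35% × 110/366 = €5920.1639
Total = €12500.6230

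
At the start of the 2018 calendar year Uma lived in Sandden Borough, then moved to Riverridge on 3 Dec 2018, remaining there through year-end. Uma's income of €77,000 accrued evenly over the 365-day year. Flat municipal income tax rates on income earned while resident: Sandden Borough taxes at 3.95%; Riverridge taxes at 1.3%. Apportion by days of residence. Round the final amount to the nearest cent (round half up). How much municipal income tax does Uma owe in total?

€2,879.38

Sandden Borough, 1 Jan – 2 Dec 2018: 336 days → €77,000 × 3.95% × 336/365 = €2,799.8466
Riverridge, 3 Dec – 31 Dec 2018: 29 days → €77,000 × 1.3% × 29/365 = €79.5315
Total = €2,879.3781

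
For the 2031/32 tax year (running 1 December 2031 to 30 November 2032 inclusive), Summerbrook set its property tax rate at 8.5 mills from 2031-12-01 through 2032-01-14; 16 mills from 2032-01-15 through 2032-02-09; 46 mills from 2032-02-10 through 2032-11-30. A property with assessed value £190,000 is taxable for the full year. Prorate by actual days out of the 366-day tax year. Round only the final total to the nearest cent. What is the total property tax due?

2031-12-01 to 2032-01-14: 45 days at 8.5 mills → £190,000 × 0.85% × 45/366 = £198.5656
2032-01-15 to 2032-02-09: 26 days at 16 mills → £190,000 × 1.6% × 26/366 = £215.9563
2032-02-10 to 2032-11-30: 295 days at 46 mills → £190,000 × 4.6% × 295/366 = £7,044.5355
Total = £7,459.0574

£7,459.06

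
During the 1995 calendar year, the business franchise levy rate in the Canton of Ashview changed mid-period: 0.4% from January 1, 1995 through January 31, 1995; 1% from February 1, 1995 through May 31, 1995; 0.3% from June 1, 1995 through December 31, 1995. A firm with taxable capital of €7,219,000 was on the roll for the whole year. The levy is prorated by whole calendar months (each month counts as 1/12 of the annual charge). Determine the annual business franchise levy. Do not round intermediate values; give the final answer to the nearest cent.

€39,102.92

January 1 – January 31, 1995: 1 month at 0.4% → €7,219,000 × 0.4% × 1/12 = €2,406.3333
February 1 – May 31, 1995: 4 months at 1% → €7,219,000 × 1% × 4/12 = €24,063.3333
June 1 – December 31, 1995: 7 months at 0.3% → €7,219,000 × 0.3% × 7/12 = €12,633.2500
Total = €39,102.9167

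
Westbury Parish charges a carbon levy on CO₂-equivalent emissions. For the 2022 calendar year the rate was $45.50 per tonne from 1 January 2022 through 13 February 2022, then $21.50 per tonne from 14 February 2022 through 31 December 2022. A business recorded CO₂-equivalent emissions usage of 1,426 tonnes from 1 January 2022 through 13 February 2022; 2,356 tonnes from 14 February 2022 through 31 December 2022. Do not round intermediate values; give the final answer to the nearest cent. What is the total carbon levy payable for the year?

$115,537.00

1 January – 13 February 2022: 1,426 tonnes at $45.50/tonne → $64,883.00
14 February – 31 December 2022: 2,356 tonnes at $21.50/tonne → $50,654.00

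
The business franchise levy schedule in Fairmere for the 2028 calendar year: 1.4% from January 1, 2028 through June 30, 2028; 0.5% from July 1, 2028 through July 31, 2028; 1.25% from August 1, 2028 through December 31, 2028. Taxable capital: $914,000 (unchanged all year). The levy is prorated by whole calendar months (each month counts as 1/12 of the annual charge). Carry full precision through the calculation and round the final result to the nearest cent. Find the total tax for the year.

$11,539.25

January 1 – June 30, 2028: 6 months at 1.4% → $914,000 × 1.4% × 6/12 = $6,398.0000
July 1 – July 31, 2028: 1 month at 0.5% → $914,000 × 0.5% × 1/12 = $380.8333
August 1 – December 31, 2028: 5 months at 1.25% → $914,000 × 1.25% × 5/12 = $4,760.4167
Total = $11,539.2500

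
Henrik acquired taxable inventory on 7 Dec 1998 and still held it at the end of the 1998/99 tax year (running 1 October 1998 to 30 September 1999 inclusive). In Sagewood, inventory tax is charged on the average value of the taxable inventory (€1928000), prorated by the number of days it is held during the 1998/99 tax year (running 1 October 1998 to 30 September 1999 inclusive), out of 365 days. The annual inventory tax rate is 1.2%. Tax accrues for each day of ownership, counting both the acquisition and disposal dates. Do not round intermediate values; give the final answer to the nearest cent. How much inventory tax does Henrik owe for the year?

€18889.12

Days held (7 Dec 1998 – 30 Sep 1999): 298 out of 365
Tax = €1928000 × 1.2% × 298/365 = €18889.1178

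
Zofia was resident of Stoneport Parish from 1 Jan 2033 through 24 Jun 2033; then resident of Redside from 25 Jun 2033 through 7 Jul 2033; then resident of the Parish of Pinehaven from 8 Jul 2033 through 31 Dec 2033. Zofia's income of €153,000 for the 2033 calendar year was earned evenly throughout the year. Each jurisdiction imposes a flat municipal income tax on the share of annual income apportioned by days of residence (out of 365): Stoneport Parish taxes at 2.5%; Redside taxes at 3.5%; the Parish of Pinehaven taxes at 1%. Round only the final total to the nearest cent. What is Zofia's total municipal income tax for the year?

€2,766.58

Stoneport Parish, 1 Jan – 24 Jun 2033: 175 days → €153,000 × 2.5% × 175/365 = €1,833.9041
Redside, 25 Jun – 7 Jul 2033: 13 days → €153,000 × 3.5% × 13/365 = €190.7260
The Parish of Pinehaven, 8 Jul – 31 Dec 2033: 177 days → €153,000 × 1% × 177/365 = €741.9452
Total = €2,766.5753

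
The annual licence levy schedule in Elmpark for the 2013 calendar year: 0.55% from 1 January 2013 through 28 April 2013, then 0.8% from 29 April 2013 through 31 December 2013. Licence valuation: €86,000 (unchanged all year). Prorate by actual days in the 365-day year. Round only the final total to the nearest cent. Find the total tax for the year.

€618.49

1 January – 28 April 2013: 118 days at 0.55% → €86,000 × 0.55% × 118/365 = €152.9151
29 April – 31 December 2013: 247 days at 0.8% → €86,000 × 0.8% × 247/365 = €465.5781
Total = €618.4932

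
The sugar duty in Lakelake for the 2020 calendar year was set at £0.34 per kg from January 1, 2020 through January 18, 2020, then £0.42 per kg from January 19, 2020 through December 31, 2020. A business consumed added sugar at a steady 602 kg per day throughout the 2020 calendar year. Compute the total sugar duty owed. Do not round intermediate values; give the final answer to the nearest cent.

£91672.56

January 1 – January 18, 2020: 18 days × 602 kg/day = 10,836 kg at £0.34/kg → £3684.24
January 19 – December 31, 2020: 348 days × 602 kg/day = 209,496 kg at £0.42/kg → £87988.32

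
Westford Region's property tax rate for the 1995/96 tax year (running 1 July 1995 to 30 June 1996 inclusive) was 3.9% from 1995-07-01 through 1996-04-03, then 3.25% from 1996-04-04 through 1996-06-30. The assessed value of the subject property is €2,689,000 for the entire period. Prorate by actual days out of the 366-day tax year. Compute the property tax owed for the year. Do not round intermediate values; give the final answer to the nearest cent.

€100,668.52

1995-07-01 to 1996-04-03: 278 days at 3.9% → €2,689,000 × 3.9% × 278/366 = €79,656.1148
1996-04-04 to 1996-06-30: 88 days at 3.25% → €2,689,000 × 3.25% × 88/366 = €21,012.4044
Total = €100,668.5191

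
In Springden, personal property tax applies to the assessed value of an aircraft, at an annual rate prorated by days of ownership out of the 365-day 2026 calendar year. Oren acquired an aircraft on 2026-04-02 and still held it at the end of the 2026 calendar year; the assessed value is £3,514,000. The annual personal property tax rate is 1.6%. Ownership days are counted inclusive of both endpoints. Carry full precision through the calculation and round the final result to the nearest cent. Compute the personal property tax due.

Days held (2026-04-02 to 2026-12-31): 274 out of 365
Tax = £3,514,000 × 1.6% × 274/365 = £42,206.5096

£42,206.51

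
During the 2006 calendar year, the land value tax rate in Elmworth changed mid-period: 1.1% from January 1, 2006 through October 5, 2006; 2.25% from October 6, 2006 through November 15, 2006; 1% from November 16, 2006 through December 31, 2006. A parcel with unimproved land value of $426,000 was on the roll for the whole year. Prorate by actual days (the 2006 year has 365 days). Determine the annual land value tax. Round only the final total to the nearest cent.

$5,182.61

January 1 – October 5, 2006: 278 days at 1.1% → $426,000 × 1.1% × 278/365 = $3,569.0630
October 6 – November 15, 2006: 41 days at 2.25% → $426,000 × 2.25% × 41/365 = $1,076.6712
November 16 – December 31, 2006: 46 days at 1% → $426,000 × 1% × 46/365 = $536.8767
Total = $5,182.6110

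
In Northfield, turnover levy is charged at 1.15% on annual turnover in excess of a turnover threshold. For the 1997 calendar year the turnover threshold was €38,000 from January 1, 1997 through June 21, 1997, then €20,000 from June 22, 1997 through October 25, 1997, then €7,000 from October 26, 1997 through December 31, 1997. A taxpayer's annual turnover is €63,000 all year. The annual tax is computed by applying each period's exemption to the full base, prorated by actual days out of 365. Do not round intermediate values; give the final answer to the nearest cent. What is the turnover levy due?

January 1 – June 21, 1997: 172 days, exemption €38,000 → (€63,000 − €38,000) × 1.15% × 172/365 = €135.4795
June 22 – October 25, 1997: 126 days, exemption €20,000 → (€63,000 − €20,000) × 1.15% × 126/365 = €170.7041
October 26 – December 31, 1997: 67 days, exemption €7,000 → (€63,000 − €7,000) × 1.15% × 67/365 = €118.2137
Total = €424.3973

€424.40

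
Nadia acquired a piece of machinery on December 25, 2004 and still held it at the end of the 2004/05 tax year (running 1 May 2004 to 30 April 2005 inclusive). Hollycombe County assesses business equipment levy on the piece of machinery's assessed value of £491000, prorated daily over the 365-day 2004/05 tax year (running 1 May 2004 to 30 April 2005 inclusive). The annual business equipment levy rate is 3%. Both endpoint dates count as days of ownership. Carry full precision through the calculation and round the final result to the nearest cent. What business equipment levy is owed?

Days held (December 25, 2004 – April 30, 2005): 127 out of 365
Tax = £491000 × 3% × 127/365 = £5125.2329

£5125.23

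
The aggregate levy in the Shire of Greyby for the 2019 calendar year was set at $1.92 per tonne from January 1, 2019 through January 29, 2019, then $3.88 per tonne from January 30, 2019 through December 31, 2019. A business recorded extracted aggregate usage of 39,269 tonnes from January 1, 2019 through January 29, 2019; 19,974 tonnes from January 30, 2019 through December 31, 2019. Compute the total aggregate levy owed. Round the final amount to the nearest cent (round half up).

January 1 – January 29, 2019: 39,269 tonnes at $1.92/tonne → $75396.48
January 30 – December 31, 2019: 19,974 tonnes at $3.88/tonne → $77499.12

$152895.60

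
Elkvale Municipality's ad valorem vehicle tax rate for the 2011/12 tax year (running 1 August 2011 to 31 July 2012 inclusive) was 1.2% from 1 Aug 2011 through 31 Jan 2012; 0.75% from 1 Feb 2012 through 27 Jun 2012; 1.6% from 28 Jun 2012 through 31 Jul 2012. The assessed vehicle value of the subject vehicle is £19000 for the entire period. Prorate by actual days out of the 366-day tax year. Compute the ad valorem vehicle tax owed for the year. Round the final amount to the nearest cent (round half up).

£200.49

1 Aug 2011 – 31 Jan 2012: 184 days at 1.2% → £19000 × 1.2% × 184/366 = £114.6230
1 Feb – 27 Jun 2012: 148 days at 0.75% → £19000 × 0.75% × 148/366 = £57.6230
28 Jun – 31 Jul 2012: 34 days at 1.6% → £19000 × 1.6% × 34/366 = £28.2404
Total = £200.4863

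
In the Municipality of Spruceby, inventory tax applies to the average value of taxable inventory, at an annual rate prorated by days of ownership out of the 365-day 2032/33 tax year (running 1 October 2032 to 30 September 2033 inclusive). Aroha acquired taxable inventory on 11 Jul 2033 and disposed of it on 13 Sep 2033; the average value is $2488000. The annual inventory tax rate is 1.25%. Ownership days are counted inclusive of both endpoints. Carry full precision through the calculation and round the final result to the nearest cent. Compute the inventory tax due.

Days held (11 Jul – 13 Sep 2033): 65 out of 365
Tax = $2488000 × 1.25% × 65/365 = $5538.3562

$5538.36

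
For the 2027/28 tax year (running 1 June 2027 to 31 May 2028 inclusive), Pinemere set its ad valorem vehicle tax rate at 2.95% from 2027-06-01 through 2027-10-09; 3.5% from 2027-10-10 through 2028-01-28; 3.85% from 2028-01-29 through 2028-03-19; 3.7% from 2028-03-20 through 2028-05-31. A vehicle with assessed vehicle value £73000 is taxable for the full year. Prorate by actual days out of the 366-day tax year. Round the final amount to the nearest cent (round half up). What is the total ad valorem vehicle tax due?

2027-06-01 to 2027-10-09: 131 days at 2.95% → £73000 × 2.95% × 131/366 = £770.7883
2027-10-10 to 2028-01-28: 111 days at 3.5% → £73000 × 3.5% × 111/366 = £774.8770
2028-01-29 to 2028-03-19: 51 days at 3.85% → £73000 × 3.85% × 51/366 = £391.6270
2028-03-20 to 2028-05-31: 73 days at 3.7% → £73000 × 3.7% × 73/366 = £538.7240
Total = £2476.0164

£2476.02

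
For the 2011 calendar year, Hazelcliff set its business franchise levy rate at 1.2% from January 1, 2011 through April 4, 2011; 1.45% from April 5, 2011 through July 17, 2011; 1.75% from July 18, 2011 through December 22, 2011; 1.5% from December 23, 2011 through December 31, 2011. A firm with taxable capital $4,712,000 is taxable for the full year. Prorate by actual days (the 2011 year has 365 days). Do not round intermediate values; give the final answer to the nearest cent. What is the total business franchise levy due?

January 1 – April 4, 2011: 94 days at 1.2% → $4,712,000 × 1.2% × 94/365 = $14,562.0164
April 5 – July 17, 2011: 104 days at 1.45% → $4,712,000 × 1.45% × 104/365 = $19,467.6603
July 18 – December 22, 2011: 158 days at 1.75% → $4,712,000 × 1.75% × 158/365 = $35,695.0137
December 23 – December 31, 2011: 9 days at 1.5% → $4,712,000 × 1.5% × 9/365 = $1,742.7945
Total = $71,467.4849

$71,467.48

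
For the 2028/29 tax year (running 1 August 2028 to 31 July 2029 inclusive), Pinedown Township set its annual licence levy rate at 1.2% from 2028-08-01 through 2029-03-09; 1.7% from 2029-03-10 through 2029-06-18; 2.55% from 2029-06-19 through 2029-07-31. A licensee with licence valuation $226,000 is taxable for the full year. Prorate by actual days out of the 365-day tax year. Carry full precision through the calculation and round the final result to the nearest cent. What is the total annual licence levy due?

$3,384.12

2028-08-01 to 2029-03-09: 221 days at 1.2% → $226,000 × 1.2% × 221/365 = $1,642.0603
2029-03-10 to 2029-06-18: 101 days at 1.7% → $226,000 × 1.7% × 101/365 = $1,063.1288
2029-06-19 to 2029-07-31: 43 days at 2.55% → $226,000 × 2.55% × 43/365 = $678.9288
Total = $3,384.1178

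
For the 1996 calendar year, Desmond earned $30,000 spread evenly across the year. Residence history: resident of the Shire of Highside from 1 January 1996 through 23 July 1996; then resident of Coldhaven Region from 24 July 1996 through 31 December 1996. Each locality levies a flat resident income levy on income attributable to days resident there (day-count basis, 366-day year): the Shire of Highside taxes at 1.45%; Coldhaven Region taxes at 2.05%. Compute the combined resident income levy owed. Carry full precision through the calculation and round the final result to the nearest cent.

$514.18

The Shire of Highside, 1 January – 23 July 1996: 205 days → $30,000 × 1.45% × 205/366 = $243.6475
Coldhaven Region, 24 July – 31 December 1996: 161 days → $30,000 × 2.05% × 161/366 = $270.5328
Total = $514.1803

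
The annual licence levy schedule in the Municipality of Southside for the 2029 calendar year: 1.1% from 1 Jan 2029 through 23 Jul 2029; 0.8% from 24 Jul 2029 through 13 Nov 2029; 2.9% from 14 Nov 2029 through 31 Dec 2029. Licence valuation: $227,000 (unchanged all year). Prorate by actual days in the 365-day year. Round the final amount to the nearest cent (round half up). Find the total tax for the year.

1 Jan – 23 Jul 2029: 204 days at 1.1% → $227,000 × 1.1% × 204/365 = $1,395.5836
24 Jul – 13 Nov 2029: 113 days at 0.8% → $227,000 × 0.8% × 113/365 = $562.2137
14 Nov – 31 Dec 2029: 48 days at 2.9% → $227,000 × 2.9% × 48/365 = $865.7096
Total = $2,823.5068

$2,823.51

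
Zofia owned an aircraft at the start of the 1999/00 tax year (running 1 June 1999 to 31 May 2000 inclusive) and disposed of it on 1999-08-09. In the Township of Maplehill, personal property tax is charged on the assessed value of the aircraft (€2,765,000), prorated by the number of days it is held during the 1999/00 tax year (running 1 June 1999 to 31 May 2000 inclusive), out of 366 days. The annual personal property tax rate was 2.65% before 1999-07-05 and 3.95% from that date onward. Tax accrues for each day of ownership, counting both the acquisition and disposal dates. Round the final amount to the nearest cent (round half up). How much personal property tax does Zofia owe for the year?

1999-06-01 to 1999-07-04: 34 days at 2.65% → €2,765,000 × 2.65% × 34/366 = €6,806.7350
1999-07-05 to 1999-08-09: 36 days at 3.95% → €2,765,000 × 3.95% × 36/366 = €10,742.7049
Total = €17,549.4399

€17,549.44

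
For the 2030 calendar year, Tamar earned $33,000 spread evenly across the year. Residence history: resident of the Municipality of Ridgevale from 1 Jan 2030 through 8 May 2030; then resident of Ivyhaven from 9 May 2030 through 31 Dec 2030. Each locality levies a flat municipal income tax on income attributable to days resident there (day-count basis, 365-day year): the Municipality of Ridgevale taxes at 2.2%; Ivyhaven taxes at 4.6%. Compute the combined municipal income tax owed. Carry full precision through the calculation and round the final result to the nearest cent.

$1,240.26

The Municipality of Ridgevale, 1 Jan – 8 May 2030: 128 days → $33,000 × 2.2% × 128/365 = $254.5973
Ivyhaven, 9 May – 31 Dec 2030: 237 days → $33,000 × 4.6% × 237/365 = $985.6603
Total = $1,240.2575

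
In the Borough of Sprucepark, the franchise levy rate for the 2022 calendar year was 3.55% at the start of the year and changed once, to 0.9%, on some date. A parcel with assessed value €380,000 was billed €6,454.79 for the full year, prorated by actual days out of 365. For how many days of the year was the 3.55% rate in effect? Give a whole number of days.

110 days

Let d = days at the first rate; then 365 − d days at the second rate.
€380,000 × [3.55%·d + 0.9%·(365−d)] / 365 = €6,454.79
Solving gives d = 110, so the new rate took effect on April 21, 2022.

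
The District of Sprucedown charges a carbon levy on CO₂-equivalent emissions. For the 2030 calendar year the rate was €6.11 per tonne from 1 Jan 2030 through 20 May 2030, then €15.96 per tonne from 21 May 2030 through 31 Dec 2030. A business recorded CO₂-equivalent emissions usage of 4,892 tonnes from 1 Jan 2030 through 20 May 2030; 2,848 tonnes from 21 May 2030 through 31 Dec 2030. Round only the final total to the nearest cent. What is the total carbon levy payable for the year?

€75344.20

1 Jan – 20 May 2030: 4,892 tonnes at €6.11/tonne → €29890.12
21 May – 31 Dec 2030: 2,848 tonnes at €15.96/tonne → €45454.08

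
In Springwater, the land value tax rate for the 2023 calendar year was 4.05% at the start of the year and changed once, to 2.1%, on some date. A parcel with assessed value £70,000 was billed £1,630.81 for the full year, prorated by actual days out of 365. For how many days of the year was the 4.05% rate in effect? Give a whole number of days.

43 days

Let d = days at the first rate; then 365 − d days at the second rate.
£70,000 × [4.05%·d + 2.1%·(365−d)] / 365 = £1,630.81
Solving gives d = 43, so the new rate took effect on 13 February 2023.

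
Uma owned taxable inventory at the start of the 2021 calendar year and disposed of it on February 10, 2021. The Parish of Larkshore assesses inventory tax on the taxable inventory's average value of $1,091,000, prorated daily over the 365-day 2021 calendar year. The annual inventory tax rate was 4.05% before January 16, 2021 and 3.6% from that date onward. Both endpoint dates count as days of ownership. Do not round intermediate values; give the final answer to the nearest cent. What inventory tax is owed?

$4,613.58

January 1 – January 15, 2021: 15 days at 4.05% → $1,091,000 × 4.05% × 15/365 = $1,815.8425
January 16 – February 10, 2021: 26 days at 3.6% → $1,091,000 × 3.6% × 26/365 = $2,797.7425
Total = $4,613.5849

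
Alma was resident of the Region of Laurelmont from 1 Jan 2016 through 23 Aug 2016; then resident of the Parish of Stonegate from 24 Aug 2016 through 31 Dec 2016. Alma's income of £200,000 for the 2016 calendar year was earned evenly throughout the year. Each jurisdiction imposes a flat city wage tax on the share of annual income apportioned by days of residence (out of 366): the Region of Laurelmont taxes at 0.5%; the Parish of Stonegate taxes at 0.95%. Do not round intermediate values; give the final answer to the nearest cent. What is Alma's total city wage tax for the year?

The Region of Laurelmont, 1 Jan – 23 Aug 2016: 236 days → £200,000 × 0.5% × 236/366 = £644.8087
The Parish of Stonegate, 24 Aug – 31 Dec 2016: 130 days → £200,000 × 0.95% × 130/366 = £674.8634
Total = £1,319.6721

£1,319.67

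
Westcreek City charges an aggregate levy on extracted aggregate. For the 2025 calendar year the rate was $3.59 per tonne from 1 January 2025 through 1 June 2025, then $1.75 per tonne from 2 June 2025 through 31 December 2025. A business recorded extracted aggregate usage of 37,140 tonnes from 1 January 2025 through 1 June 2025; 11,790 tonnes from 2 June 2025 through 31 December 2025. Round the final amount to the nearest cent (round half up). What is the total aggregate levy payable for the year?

$153,965.10

1 January – 1 June 2025: 37,140 tonnes at $3.59/tonne → $133,332.60
2 June – 31 December 2025: 11,790 tonnes at $1.75/tonne → $20,632.50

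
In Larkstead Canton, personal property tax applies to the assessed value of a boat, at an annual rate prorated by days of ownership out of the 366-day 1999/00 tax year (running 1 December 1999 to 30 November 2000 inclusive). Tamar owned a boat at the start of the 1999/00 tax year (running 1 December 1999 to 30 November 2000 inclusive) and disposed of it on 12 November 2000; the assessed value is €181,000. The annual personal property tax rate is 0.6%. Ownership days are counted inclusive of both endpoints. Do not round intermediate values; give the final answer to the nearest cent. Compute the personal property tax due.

Days held (1 December 1999 – 12 November 2000): 348 out of 366
Tax = €181,000 × 0.6% × 348/366 = €1,032.5902

€1,032.59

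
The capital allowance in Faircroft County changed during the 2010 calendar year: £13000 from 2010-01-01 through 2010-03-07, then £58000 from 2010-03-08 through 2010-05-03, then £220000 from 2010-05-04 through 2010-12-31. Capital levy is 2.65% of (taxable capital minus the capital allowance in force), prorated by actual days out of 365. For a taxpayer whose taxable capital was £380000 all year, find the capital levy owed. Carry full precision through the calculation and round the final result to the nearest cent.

2010-01-01 to 2010-03-07: 66 days, exemption £13000 → (£380000 − £13000) × 2.65% × 66/365 = £1758.5836
2010-03-08 to 2010-05-03: 57 days, exemption £58000 → (£380000 − £58000) × 2.65% × 57/365 = £1332.5507
2010-05-04 to 2010-12-31: 242 days, exemption £220000 → (£380000 − £220000) × 2.65% × 242/365 = £2811.1781
Total = £5902.3123

£5902.31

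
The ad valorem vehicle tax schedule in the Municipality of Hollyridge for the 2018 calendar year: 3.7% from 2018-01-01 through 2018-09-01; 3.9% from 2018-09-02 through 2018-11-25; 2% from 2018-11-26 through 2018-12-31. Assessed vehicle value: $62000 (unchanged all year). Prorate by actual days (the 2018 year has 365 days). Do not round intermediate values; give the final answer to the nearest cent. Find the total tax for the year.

2018-01-01 to 2018-09-01: 244 days at 3.7% → $62000 × 3.7% × 244/365 = $1533.5233
2018-09-02 to 2018-11-25: 85 days at 3.9% → $62000 × 3.9% × 85/365 = $563.0959
2018-11-26 to 2018-12-31: 36 days at 2% → $62000 × 2% × 36/365 = $122.3014
Total = $2218.9205

$2218.92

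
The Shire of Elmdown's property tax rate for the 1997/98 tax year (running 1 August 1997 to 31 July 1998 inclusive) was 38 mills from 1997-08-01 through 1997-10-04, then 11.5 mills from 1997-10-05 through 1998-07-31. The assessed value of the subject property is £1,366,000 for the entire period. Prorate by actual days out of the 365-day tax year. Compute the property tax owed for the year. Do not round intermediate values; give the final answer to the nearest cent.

1997-08-01 to 1997-10-04: 65 days at 38 mills → £1,366,000 × 3.8% × 65/365 = £9,243.8904
1997-10-05 to 1998-07-31: 300 days at 11.5 mills → £1,366,000 × 1.15% × 300/365 = £12,911.5068
Total = £22,155.3973

£22,155.40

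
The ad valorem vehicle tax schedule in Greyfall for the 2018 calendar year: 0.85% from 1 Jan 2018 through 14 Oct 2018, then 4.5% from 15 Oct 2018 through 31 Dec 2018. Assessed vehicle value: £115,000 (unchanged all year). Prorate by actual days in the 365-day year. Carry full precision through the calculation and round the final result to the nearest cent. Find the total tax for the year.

1 Jan – 14 Oct 2018: 287 days at 0.85% → £115,000 × 0.85% × 287/365 = £768.6096
15 Oct – 31 Dec 2018: 78 days at 4.5% → £115,000 × 4.5% × 78/365 = £1,105.8904
Total = £1,874.5000

£1,874.50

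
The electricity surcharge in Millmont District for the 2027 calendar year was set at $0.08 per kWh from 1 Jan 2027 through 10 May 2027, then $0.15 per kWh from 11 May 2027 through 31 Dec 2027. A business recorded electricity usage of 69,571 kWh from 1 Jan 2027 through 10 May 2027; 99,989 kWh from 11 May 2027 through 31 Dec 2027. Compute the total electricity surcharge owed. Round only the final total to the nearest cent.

1 Jan – 10 May 2027: 69,571 kWh at $0.08/kWh → $5,565.68
11 May – 31 Dec 2027: 99,989 kWh at $0.15/kWh → $14,998.35

$20,564.03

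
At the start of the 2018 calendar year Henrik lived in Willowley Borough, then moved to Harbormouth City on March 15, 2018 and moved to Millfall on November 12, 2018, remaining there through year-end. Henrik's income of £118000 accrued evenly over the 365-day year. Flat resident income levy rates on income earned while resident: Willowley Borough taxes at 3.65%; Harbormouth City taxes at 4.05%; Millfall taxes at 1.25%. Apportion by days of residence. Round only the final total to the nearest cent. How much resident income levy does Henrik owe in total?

Willowley Borough, January 1 – March 14, 2018: 73 days → £118000 × 3.65% × 73/365 = £861.4000
Harbormouth City, March 15 – November 11, 2018: 242 days → £118000 × 4.05% × 242/365 = £3168.5425
Millfall, November 12 – December 31, 2018: 50 days → £118000 × 1.25% × 50/365 = £202.0548
Total = £4231.9973

£4232.00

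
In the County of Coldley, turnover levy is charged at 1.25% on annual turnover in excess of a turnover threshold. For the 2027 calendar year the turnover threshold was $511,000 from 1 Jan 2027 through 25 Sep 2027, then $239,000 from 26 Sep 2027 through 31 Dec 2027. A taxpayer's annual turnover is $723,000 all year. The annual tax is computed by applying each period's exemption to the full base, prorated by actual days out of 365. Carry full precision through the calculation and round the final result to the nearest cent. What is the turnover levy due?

$3,553.56

1 Jan – 25 Sep 2027: 268 days, exemption $511,000 → ($723,000 − $511,000) × 1.25% × 268/365 = $1,945.7534
26 Sep – 31 Dec 2027: 97 days, exemption $239,000 → ($723,000 − $239,000) × 1.25% × 97/365 = $1,607.8082
Total = $3,553.5616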